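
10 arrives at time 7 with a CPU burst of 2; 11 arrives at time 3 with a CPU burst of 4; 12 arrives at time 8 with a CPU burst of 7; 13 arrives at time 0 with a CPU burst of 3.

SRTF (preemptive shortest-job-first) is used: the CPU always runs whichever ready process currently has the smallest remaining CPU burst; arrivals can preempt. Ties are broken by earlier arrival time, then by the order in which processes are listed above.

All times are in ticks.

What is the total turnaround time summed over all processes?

17

Schedule: | 13 0-3 | 11 3-7 | 10 7-9 | 12 9-16 |
Completion: 10=9  11=7  12=16  13=3
Turnaround (C−A): 10=2  11=4  12=8  13=3
Turnaround = completion − arrival: 10=2, 11=4, 12=8, 13=3
Total turnaround = 2 + 4 + 8 + 3 = 17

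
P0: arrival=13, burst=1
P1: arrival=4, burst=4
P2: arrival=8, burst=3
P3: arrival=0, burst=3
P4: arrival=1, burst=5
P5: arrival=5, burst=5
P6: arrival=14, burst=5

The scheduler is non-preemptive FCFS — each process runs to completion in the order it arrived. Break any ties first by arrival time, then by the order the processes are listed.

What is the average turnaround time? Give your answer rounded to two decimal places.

8.86

Schedule: | P3 0-3 | P4 3-8 | P1 8-12 | P5 12-17 | P2 17-20 | P0 20-21 | P6 21-26 |
Completion: P0=21  P1=12  P2=20  P3=3  P4=8  P5=17  P6=26
Turnaround (C−A): P0=8  P1=8  P2=12  P3=3  P4=7  P5=12  P6=12
Turnaround times: P0=8, P1=8, P2=12, P3=3, P4=7, P5=12, P6=12
Average turnaround = (8+8+12+3+7+12+12) / 7 = 62/7 = 8.86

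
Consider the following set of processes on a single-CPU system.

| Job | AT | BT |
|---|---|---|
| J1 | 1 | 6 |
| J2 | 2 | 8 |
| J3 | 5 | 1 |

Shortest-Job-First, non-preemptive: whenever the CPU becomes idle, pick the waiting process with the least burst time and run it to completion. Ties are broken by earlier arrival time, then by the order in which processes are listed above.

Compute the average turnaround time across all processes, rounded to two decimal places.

Schedule: | idle 0-1 | J1 1-7 | J3 7-8 | J2 8-16 |
Completion: J1=7  J2=16  J3=8
Turnaround times: J1=6, J2=14, J3=3
Average turnaround = (6+14+3) / 3 = 23/3 = 7.67

7.67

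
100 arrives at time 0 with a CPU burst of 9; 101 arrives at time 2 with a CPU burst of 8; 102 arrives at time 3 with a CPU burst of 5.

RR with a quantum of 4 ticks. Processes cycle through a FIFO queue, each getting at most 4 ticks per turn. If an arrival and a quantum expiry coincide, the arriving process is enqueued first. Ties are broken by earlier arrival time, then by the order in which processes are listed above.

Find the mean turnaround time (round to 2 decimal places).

19.33

Timeline: | 100 0-4 | 101 4-8 | 102 8-12 | 100 12-16 | 101 16-20 | 102 20-21 | 100 21-22 |
Completion: 100=22  101=20  102=21
Turnaround (C−A): 100=22  101=18  102=18
Turnaround times: 100=22, 101=18, 102=18
Average turnaround = (22+18+18) / 3 = 58/3 = 19.33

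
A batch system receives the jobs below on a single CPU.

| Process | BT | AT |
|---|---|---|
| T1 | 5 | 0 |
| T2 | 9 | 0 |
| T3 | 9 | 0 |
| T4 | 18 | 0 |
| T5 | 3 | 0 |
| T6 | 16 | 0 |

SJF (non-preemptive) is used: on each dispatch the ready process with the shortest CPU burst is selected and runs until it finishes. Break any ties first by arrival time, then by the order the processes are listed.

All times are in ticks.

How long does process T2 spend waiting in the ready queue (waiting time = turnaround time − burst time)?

8

Timeline: | T5 0-3 | T1 3-8 | T2 8-17 | T3 17-26 | T6 26-42 | T4 42-60 |
Completion: T1=8  T2=17  T3=26  T4=60  T5=3  T6=42
Waiting(T2) = turnaround − burst = 17 − 9 = 8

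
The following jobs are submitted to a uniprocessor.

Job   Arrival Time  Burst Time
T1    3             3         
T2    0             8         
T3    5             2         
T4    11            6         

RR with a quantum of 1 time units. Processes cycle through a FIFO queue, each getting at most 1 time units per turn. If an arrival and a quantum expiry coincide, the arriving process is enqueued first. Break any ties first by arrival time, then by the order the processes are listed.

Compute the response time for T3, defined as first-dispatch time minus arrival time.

Schedule: | T2 0-3 | T1 3-4 | T2 4-5 | T1 5-6 | T3 6-7 | T2 7-8 | T1 8-9 | T3 9-10 | T2 10-11 | T4 11-12 | T2 12-13 | T4 13-14 | T2 14-15 | T4 15-19 |
Completion: T1=9  T2=15  T3=10  T4=19
Turnaround (C−A): T1=6  T2=15  T3=5  T4=8
Response(T3) = first start − arrival = 6 − 5 = 1

1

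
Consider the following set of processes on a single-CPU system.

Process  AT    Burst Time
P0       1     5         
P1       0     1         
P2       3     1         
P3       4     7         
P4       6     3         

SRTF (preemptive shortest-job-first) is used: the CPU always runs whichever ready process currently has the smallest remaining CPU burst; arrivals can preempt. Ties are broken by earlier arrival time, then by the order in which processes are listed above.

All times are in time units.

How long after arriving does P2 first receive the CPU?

0

Timeline: | P1 0-1 | P0 1-3 | P2 3-4 | P0 4-7 | P4 7-10 | P3 10-17 |
Completion: P0=7  P1=1  P2=4  P3=17  P4=10
Response(P2) = first start − arrival = 3 − 3 = 0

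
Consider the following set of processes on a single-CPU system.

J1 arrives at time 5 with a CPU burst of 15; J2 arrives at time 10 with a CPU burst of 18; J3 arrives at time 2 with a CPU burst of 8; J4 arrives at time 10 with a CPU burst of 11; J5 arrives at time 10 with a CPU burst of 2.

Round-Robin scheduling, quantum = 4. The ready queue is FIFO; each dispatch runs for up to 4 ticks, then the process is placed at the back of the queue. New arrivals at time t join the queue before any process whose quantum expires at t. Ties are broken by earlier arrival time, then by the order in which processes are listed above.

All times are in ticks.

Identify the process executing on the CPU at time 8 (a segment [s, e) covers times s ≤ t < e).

Schedule: | idle 0-2 | J3 2-6 | J1 6-10 | J3 10-14 | J2 14-18 | J4 18-22 | J5 22-24 | J1 24-28 | J2 28-32 | J4 32-36 | J1 36-40 | J2 40-44 | J4 44-47 | J1 47-50 | J2 50-56 |
Completion: J1=50  J2=56  J3=14  J4=47  J5=24

J1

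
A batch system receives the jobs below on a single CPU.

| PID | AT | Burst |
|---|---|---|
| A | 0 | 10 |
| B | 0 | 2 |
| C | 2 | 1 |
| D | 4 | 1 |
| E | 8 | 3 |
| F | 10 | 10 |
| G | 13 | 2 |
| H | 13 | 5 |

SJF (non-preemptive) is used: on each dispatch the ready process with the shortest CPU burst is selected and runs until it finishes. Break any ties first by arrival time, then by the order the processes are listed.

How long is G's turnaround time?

3

Timeline: | B 0-2 | C 2-3 | A 3-13 | D 13-14 | G 14-16 | E 16-19 | H 19-24 | F 24-34 |
Completion: A=13  B=2  C=3  D=14  E=19  F=34  G=16  H=24
Turnaround (C−A): A=13  B=2  C=1  D=10  E=11  F=24  G=3  H=11
Turnaround(G) = completion − arrival = 16 − 13 = 3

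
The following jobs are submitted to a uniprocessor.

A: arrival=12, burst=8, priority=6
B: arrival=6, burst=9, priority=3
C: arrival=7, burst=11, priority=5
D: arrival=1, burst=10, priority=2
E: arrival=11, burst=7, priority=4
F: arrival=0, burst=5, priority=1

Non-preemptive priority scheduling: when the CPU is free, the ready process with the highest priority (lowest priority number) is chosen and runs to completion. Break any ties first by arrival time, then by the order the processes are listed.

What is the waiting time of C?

24

Schedule: | F 0-5 | D 5-15 | B 15-24 | E 24-31 | C 31-42 | A 42-50 |
Completion: A=50  B=24  C=42  D=15  E=31  F=5
Turnaround (C−A): A=38  B=18  C=35  D=14  E=20  F=5
Waiting(C) = turnaround − burst = 35 − 11 = 24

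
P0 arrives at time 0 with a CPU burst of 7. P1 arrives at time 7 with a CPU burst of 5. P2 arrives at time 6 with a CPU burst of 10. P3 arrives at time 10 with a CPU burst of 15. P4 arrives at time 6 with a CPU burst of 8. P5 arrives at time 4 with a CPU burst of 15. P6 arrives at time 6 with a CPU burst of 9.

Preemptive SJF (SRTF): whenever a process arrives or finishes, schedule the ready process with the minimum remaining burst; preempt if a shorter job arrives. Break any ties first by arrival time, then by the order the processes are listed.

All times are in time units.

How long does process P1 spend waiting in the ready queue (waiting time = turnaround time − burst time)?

0

Timeline: | P0 0-7 | P1 7-12 | P4 12-20 | P6 20-29 | P2 29-39 | P5 39-54 | P3 54-69 |
Completion: P0=7  P1=12  P2=39  P3=69  P4=20  P5=54  P6=29
Turnaround (C−A): P0=7  P1=5  P2=33  P3=59  P4=14  P5=50  P6=23
Waiting(P1) = turnaround − burst = 5 − 5 = 0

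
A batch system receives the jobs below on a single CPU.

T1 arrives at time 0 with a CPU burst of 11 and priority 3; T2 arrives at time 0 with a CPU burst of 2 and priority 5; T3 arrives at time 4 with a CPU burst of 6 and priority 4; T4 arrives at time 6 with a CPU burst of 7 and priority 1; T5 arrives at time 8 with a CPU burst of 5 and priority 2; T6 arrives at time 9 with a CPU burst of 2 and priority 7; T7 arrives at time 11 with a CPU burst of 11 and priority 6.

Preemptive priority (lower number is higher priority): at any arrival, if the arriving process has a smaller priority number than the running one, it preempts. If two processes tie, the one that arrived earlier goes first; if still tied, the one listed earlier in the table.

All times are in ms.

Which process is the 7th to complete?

T6

Timeline: | T1 0-6 | T4 6-13 | T5 13-18 | T1 18-23 | T3 23-29 | T2 29-31 | T7 31-42 | T6 42-44 |
Completion: T1=23  T2=31  T3=29  T4=13  T5=18  T6=44  T7=42
Turnaround (C−A): T1=23  T2=31  T3=25  T4=7  T5=10  T6=35  T7=31
Finish order: T4 → T5 → T1 → T3 → T2 → T7 → T6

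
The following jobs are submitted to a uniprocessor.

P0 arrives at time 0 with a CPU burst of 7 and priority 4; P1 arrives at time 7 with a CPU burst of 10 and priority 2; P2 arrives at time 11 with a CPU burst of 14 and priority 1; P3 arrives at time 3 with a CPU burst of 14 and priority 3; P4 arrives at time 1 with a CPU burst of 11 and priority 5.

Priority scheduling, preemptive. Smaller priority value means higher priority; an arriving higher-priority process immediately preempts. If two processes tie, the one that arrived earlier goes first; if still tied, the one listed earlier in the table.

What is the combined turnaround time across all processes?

176

Gantt: | P0 0-3 | P3 3-7 | P1 7-11 | P2 11-25 | P1 25-31 | P3 31-41 | P0 41-45 | P4 45-56 |
Completion: P0=45  P1=31  P2=25  P3=41  P4=56
Turnaround (C−A): P0=45  P1=24  P2=14  P3=38  P4=55
Turnaround = completion − arrival: P0=45, P1=24, P2=14, P3=38, P4=55
Total turnaround = 45 + 24 + 14 + 38 + 55 = 176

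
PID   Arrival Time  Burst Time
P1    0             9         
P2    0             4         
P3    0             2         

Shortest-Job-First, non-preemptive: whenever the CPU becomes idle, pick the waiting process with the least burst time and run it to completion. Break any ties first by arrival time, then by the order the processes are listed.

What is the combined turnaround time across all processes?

23

Schedule: | P3 0-2 | P2 2-6 | P1 6-15 |
Completion: P1=15  P2=6  P3=2
Turnaround (C−A): P1=15  P2=6  P3=2
Turnaround = completion − arrival: P1=15, P2=6, P3=2
Total turnaround = 15 + 6 + 2 = 23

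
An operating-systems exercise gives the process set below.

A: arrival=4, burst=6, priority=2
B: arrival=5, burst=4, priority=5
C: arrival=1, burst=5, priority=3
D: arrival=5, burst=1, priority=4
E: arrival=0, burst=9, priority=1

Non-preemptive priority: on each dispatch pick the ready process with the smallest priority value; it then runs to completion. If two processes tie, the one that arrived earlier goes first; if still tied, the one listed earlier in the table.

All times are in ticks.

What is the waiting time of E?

0

Timeline: | E 0-9 | A 9-15 | C 15-20 | D 20-21 | B 21-25 |
Completion: A=15  B=25  C=20  D=21  E=9
Waiting(E) = turnaround − burst = 9 − 9 = 0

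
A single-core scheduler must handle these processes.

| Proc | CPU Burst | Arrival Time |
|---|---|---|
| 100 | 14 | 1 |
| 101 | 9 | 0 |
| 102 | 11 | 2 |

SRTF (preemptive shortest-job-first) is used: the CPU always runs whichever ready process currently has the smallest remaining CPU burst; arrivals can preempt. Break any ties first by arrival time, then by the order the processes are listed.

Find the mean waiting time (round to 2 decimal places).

Gantt: | 101 0-9 | 102 9-20 | 100 20-34 |
Completion: 100=34  101=9  102=20
Turnaround (C−A): 100=33  101=9  102=18
Waiting times: 100=19, 101=0, 102=7
Average waiting = (19+0+7) / 3 = 26/3 = 8.67

8.67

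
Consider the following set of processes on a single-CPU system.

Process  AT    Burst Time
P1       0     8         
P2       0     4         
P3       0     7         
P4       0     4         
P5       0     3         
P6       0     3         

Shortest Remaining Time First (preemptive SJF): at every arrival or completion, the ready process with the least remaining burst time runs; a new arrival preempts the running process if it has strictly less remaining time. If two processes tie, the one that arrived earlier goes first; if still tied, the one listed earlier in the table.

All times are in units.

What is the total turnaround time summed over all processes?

Schedule: | P5 0-3 | P6 3-6 | P2 6-10 | P4 10-14 | P3 14-21 | P1 21-29 |
Completion: P1=29  P2=10  P3=21  P4=14  P5=3  P6=6
Turnaround (C−A): P1=29  P2=10  P3=21  P4=14  P5=3  P6=6
Turnaround = completion − arrival: P1=29, P2=10, P3=21, P4=14, P5=3, P6=6
Total turnaround = 29 + 10 + 21 + 14 + 3 + 6 = 83

83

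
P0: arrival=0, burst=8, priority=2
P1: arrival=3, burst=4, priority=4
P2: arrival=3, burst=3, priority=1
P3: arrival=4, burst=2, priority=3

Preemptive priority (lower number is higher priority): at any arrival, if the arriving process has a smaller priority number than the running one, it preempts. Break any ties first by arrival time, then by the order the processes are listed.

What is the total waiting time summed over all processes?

Schedule: | P0 0-3 | P2 3-6 | P0 6-11 | P3 11-13 | P1 13-17 |
Completion: P0=11  P1=17  P2=6  P3=13
Turnaround (C−A): P0=11  P1=14  P2=3  P3=9
Waiting = turnaround − burst: P0=3, P1=10, P2=0, P3=7
Total waiting = 3 + 10 + 0 + 7 = 20

20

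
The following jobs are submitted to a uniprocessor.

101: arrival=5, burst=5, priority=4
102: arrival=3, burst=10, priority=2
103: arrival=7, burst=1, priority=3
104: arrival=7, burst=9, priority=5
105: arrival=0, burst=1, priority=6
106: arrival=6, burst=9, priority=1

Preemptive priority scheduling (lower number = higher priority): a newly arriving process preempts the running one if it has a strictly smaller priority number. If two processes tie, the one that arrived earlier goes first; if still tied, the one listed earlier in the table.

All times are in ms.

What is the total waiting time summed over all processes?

Schedule: | 105 0-1 | idle 1-3 | 102 3-6 | 106 6-15 | 102 15-22 | 103 22-23 | 101 23-28 | 104 28-37 |
Completion: 101=28  102=22  103=23  104=37  105=1  106=15
Waiting = turnaround − burst: 101=18, 102=9, 103=15, 104=21, 105=0, 106=0
Total waiting = 18 + 9 + 15 + 21 + 0 + 0 = 63

63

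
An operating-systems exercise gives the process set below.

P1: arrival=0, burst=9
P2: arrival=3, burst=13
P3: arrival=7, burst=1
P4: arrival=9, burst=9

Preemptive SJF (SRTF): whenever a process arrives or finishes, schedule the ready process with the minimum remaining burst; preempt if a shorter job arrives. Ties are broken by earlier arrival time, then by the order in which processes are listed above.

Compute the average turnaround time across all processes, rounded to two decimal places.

12.50

Timeline: | P1 0-7 | P3 7-8 | P1 8-10 | P4 10-19 | P2 19-32 |
Completion: P1=10  P2=32  P3=8  P4=19
Turnaround (C−A): P1=10  P2=29  P3=1  P4=10
Turnaround times: P1=10, P2=29, P3=1, P4=10
Average turnaround = (10+29+1+10) / 4 = 50/4 = 12.50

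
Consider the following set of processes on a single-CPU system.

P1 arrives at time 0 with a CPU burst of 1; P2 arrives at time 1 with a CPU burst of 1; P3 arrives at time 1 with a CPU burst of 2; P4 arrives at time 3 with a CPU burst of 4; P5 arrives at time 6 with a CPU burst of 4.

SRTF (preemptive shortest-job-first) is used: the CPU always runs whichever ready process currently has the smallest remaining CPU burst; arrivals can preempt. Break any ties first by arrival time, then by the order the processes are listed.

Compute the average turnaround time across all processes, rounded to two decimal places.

Timeline: | P1 0-1 | P2 1-2 | P3 2-4 | P4 4-8 | P5 8-12 |
Completion: P1=1  P2=2  P3=4  P4=8  P5=12
Turnaround (C−A): P1=1  P2=1  P3=3  P4=5  P5=6
Turnaround times: P1=1, P2=1, P3=3, P4=5, P5=6
Average turnaround = (1+1+3+5+6) / 5 = 16/5 = 3.20

3.20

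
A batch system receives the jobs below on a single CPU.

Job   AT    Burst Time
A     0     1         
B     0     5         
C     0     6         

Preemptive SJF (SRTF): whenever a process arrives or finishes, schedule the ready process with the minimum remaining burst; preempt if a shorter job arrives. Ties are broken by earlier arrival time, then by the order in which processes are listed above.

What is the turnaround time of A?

1

Timeline: | A 0-1 | B 1-6 | C 6-12 |
Completion: A=1  B=6  C=12
Turnaround (C−A): A=1  B=6  C=12
Turnaround(A) = completion − arrival = 1 − 0 = 1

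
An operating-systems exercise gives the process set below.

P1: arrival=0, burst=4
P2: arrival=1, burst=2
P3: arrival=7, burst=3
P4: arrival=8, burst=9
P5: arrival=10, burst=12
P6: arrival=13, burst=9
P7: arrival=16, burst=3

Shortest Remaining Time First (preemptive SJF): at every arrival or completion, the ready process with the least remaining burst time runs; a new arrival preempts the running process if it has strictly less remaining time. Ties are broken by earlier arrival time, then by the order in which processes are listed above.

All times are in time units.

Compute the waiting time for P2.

0

Schedule: | P1 0-1 | P2 1-3 | P1 3-6 | idle 6-7 | P3 7-10 | P4 10-19 | P7 19-22 | P6 22-31 | P5 31-43 |
Completion: P1=6  P2=3  P3=10  P4=19  P5=43  P6=31  P7=22
Turnaround (C−A): P1=6  P2=2  P3=3  P4=11  P5=33  P6=18  P7=6
Waiting(P2) = turnaround − burst = 2 − 2 = 0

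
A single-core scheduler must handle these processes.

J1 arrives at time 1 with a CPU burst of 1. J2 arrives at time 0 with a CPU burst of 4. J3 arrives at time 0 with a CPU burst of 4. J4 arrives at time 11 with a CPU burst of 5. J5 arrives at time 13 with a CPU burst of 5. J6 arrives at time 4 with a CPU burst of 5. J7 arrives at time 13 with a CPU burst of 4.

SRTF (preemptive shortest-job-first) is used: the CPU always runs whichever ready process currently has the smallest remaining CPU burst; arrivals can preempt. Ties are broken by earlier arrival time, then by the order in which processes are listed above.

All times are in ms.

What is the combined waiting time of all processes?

29

Gantt: | J2 0-1 | J1 1-2 | J2 2-5 | J3 5-9 | J6 9-14 | J7 14-18 | J4 18-23 | J5 23-28 |
Completion: J1=2  J2=5  J3=9  J4=23  J5=28  J6=14  J7=18
Waiting = turnaround − burst: J1=0, J2=1, J3=5, J4=7, J5=10, J6=5, J7=1
Total waiting = 0 + 1 + 5 + 7 + 10 + 5 + 1 = 29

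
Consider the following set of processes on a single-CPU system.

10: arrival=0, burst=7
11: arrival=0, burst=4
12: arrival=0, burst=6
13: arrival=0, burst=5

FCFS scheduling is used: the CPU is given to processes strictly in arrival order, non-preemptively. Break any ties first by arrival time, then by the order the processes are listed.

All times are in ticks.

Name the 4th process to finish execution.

13

Timeline: | 10 0-7 | 11 7-11 | 12 11-17 | 13 17-22 |
Completion: 10=7  11=11  12=17  13=22
Finish order: 10 → 11 → 12 → 13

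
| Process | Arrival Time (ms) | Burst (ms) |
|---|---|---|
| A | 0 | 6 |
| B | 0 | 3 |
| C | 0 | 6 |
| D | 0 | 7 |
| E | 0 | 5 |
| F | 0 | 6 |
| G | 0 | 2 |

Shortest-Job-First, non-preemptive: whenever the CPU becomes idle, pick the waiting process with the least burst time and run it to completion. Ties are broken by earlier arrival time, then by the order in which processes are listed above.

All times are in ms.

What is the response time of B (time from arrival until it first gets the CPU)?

2

Timeline: | G 0-2 | B 2-5 | E 5-10 | A 10-16 | C 16-22 | F 22-28 | D 28-35 |
Completion: A=16  B=5  C=22  D=35  E=10  F=28  G=2
Turnaround (C−A): A=16  B=5  C=22  D=35  E=10  F=28  G=2
Response(B) = first start − arrival = 2 − 0 = 2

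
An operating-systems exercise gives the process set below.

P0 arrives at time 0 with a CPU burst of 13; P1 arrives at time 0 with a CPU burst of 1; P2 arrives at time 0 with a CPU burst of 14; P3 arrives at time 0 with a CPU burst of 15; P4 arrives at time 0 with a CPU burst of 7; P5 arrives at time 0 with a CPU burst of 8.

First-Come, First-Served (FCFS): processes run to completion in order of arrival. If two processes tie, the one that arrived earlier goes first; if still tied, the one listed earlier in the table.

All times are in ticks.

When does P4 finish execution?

50

Gantt: | P0 0-13 | P1 13-14 | P2 14-28 | P3 28-43 | P4 43-50 | P5 50-58 |
Completion: P0=13  P1=14  P2=28  P3=43  P4=50  P5=58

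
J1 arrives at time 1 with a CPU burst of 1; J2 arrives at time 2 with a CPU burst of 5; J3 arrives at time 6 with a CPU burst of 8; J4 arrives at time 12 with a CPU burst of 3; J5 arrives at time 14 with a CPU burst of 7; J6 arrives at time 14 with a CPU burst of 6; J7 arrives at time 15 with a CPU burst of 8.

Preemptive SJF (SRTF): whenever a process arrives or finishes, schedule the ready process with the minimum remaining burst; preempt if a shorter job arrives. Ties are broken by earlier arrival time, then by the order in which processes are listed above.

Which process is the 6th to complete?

J5

Timeline: | idle 0-1 | J1 1-2 | J2 2-7 | J3 7-15 | J4 15-18 | J6 18-24 | J5 24-31 | J7 31-39 |
Completion: J1=2  J2=7  J3=15  J4=18  J5=31  J6=24  J7=39
Finish order: J1 → J2 → J3 → J4 → J6 → J5 → J7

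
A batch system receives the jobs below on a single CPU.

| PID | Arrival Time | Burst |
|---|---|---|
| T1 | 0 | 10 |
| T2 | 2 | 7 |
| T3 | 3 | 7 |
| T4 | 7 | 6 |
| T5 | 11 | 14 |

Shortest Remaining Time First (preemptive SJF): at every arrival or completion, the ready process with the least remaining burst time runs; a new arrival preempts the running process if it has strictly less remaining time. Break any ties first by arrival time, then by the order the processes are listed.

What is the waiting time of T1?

Gantt: | T1 0-2 | T2 2-9 | T4 9-15 | T3 15-22 | T1 22-30 | T5 30-44 |
Completion: T1=30  T2=9  T3=22  T4=15  T5=44
Waiting(T1) = turnaround − burst = 30 − 10 = 20

20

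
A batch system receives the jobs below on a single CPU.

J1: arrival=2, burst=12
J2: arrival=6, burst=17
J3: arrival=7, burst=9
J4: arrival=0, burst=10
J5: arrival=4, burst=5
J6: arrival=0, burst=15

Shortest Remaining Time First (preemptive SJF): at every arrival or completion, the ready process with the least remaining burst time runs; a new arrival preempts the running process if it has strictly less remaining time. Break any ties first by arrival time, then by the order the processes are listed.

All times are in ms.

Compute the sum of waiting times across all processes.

Schedule: | J4 0-4 | J5 4-9 | J4 9-15 | J3 15-24 | J1 24-36 | J6 36-51 | J2 51-68 |
Completion: J1=36  J2=68  J3=24  J4=15  J5=9  J6=51
Turnaround (C−A): J1=34  J2=62  J3=17  J4=15  J5=5  J6=51
Waiting = turnaround − burst: J1=22, J2=45, J3=8, J4=5, J5=0, J6=36
Total waiting = 22 + 45 + 8 + 5 + 0 + 36 = 116

116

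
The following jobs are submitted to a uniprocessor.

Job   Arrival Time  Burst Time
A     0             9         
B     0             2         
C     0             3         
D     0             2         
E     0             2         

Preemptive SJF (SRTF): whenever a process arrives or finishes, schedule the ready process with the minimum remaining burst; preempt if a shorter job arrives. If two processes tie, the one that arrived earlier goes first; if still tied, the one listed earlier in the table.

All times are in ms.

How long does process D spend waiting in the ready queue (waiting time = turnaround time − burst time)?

2

Schedule: | B 0-2 | D 2-4 | E 4-6 | C 6-9 | A 9-18 |
Completion: A=18  B=2  C=9  D=4  E=6
Turnaround (C−A): A=18  B=2  C=9  D=4  E=6
Waiting(D) = turnaround − burst = 4 − 2 = 2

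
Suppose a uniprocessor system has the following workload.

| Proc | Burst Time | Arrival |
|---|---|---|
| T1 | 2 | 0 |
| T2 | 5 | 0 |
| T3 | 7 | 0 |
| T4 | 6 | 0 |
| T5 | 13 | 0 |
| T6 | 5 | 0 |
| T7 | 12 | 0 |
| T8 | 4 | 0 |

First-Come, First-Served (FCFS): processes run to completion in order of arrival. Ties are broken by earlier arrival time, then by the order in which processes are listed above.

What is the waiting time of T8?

Schedule: | T1 0-2 | T2 2-7 | T3 7-14 | T4 14-20 | T5 20-33 | T6 33-38 | T7 38-50 | T8 50-54 |
Completion: T1=2  T2=7  T3=14  T4=20  T5=33  T6=38  T7=50  T8=54
Turnaround (C−A): T1=2  T2=7  T3=14  T4=20  T5=33  T6=38  T7=50  T8=54
Waiting(T8) = turnaround − burst = 54 − 4 = 50

50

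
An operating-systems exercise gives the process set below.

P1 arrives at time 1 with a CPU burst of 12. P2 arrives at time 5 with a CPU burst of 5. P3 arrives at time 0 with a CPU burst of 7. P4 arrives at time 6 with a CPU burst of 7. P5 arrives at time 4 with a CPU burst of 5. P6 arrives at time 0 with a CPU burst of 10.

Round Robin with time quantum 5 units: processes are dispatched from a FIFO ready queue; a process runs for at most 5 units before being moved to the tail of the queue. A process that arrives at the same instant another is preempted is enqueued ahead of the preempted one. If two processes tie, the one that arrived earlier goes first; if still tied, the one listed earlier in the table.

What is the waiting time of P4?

31

Schedule: | P3 0-5 | P6 5-10 | P1 10-15 | P5 15-20 | P2 20-25 | P3 25-27 | P4 27-32 | P6 32-37 | P1 37-42 | P4 42-44 | P1 44-46 |
Completion: P1=46  P2=25  P3=27  P4=44  P5=20  P6=37
Turnaround (C−A): P1=45  P2=20  P3=27  P4=38  P5=16  P6=37
Waiting(P4) = turnaround − burst = 38 − 7 = 31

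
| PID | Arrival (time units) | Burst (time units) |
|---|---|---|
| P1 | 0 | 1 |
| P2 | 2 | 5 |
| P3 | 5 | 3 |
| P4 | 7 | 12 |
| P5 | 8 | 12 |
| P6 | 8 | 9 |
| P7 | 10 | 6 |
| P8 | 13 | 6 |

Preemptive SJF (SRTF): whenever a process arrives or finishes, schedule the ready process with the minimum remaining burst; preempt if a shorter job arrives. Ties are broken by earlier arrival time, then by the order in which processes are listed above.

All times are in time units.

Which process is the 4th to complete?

P7

Gantt: | P1 0-1 | idle 1-2 | P2 2-7 | P3 7-10 | P7 10-16 | P8 16-22 | P6 22-31 | P4 31-43 | P5 43-55 |
Completion: P1=1  P2=7  P3=10  P4=43  P5=55  P6=31  P7=16  P8=22
Finish order: P1 → P2 → P3 → P7 → P8 → P6 → P4 → P5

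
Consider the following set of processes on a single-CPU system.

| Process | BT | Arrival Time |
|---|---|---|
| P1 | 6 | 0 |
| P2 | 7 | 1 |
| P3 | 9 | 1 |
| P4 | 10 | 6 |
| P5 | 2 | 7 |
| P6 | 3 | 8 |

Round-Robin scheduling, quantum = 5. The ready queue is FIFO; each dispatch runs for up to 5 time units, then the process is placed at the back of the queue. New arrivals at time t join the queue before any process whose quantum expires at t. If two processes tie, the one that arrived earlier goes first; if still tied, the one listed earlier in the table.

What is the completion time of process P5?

Schedule: | P1 0-5 | P2 5-10 | P3 10-15 | P1 15-16 | P4 16-21 | P5 21-23 | P6 23-26 | P2 26-28 | P3 28-32 | P4 32-37 |
Completion: P1=16  P2=28  P3=32  P4=37  P5=23  P6=26
Turnaround (C−A): P1=16  P2=27  P3=31  P4=31  P5=16  P6=18

23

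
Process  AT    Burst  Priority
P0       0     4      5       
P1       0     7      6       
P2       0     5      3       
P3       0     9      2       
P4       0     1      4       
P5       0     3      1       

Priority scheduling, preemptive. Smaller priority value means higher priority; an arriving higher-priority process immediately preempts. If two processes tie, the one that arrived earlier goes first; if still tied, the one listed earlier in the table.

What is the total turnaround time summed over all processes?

101

Timeline: | P5 0-3 | P3 3-12 | P2 12-17 | P4 17-18 | P0 18-22 | P1 22-29 |
Completion: P0=22  P1=29  P2=17  P3=12  P4=18  P5=3
Turnaround = completion − arrival: P0=22, P1=29, P2=17, P3=12, P4=18, P5=3
Total turnaround = 22 + 29 + 17 + 12 + 18 + 3 = 101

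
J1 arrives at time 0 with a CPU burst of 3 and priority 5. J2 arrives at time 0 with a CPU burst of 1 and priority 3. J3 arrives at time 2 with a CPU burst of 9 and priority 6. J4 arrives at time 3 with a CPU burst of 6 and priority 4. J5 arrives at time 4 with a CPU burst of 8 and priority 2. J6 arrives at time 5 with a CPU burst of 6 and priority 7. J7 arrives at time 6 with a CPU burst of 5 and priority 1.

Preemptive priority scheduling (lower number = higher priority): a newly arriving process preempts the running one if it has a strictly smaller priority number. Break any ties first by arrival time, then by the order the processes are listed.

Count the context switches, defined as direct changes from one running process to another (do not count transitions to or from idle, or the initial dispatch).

9

Timeline: | J2 0-1 | J1 1-3 | J4 3-4 | J5 4-6 | J7 6-11 | J5 11-17 | J4 17-22 | J1 22-23 | J3 23-32 | J6 32-38 |
Completion: J1=23  J2=1  J3=32  J4=22  J5=17  J6=38  J7=11
Turnaround (C−A): J1=23  J2=1  J3=30  J4=19  J5=13  J6=33  J7=5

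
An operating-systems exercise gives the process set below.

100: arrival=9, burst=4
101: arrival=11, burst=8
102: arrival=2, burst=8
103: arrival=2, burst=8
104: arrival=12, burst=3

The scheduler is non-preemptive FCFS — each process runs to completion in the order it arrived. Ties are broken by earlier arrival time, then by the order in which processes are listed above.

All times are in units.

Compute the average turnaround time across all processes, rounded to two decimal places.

15.40

Schedule: | idle 0-2 | 102 2-10 | 103 10-18 | 100 18-22 | 101 22-30 | 104 30-33 |
Completion: 100=22  101=30  102=10  103=18  104=33
Turnaround (C−A): 100=13  101=19  102=8  103=16  104=21
Turnaround times: 100=13, 101=19, 102=8, 103=16, 104=21
Average turnaround = (13+19+8+16+21) / 5 = 77/5 = 15.40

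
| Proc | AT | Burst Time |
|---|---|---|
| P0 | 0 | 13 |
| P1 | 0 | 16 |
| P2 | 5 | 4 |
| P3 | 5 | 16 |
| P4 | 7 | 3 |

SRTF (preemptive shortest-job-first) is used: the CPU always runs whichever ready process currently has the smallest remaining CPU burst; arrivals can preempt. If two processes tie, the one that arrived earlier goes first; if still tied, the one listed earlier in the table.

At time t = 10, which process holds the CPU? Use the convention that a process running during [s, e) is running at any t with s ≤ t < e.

Schedule: | P0 0-5 | P2 5-9 | P4 9-12 | P0 12-20 | P1 20-36 | P3 36-52 |
Completion: P0=20  P1=36  P2=9  P3=52  P4=12
Turnaround (C−A): P0=20  P1=36  P2=4  P3=47  P4=5

P4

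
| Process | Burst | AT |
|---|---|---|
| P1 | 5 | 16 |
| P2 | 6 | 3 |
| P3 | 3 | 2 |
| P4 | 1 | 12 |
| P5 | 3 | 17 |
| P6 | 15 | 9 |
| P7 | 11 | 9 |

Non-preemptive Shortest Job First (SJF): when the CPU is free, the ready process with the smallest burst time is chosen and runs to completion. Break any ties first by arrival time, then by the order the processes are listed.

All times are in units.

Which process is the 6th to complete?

Timeline: | idle 0-2 | P3 2-5 | P2 5-11 | P7 11-22 | P4 22-23 | P5 23-26 | P1 26-31 | P6 31-46 |
Completion: P1=31  P2=11  P3=5  P4=23  P5=26  P6=46  P7=22
Turnaround (C−A): P1=15  P2=8  P3=3  P4=11  P5=9  P6=37  P7=13
Finish order: P3 → P2 → P7 → P4 → P5 → P1 → P6

P1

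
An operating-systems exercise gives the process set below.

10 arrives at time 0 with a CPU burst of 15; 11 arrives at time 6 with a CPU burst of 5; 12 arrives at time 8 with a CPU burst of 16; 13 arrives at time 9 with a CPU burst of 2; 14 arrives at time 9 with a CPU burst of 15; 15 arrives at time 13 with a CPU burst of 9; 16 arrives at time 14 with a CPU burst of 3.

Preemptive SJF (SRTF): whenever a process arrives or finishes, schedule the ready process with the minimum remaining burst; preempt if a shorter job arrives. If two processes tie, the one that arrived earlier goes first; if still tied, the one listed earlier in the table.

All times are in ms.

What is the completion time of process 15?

34

Timeline: | 10 0-6 | 11 6-11 | 13 11-13 | 10 13-14 | 16 14-17 | 10 17-25 | 15 25-34 | 14 34-49 | 12 49-65 |
Completion: 10=25  11=11  12=65  13=13  14=49  15=34  16=17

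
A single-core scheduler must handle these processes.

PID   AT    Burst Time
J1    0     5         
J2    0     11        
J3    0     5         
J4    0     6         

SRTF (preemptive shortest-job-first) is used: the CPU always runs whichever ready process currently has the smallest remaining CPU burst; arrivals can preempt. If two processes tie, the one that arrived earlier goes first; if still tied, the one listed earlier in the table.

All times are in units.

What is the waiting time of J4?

Timeline: | J1 0-5 | J3 5-10 | J4 10-16 | J2 16-27 |
Completion: J1=5  J2=27  J3=10  J4=16
Turnaround (C−A): J1=5  J2=27  J3=10  J4=16
Waiting(J4) = turnaround − burst = 16 − 6 = 10

10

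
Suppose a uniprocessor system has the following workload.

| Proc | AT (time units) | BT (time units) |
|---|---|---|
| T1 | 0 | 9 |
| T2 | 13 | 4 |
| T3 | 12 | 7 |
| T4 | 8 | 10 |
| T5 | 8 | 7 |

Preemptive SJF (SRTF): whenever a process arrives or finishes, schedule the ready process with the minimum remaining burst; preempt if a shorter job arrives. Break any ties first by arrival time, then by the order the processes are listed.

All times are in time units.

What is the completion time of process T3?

27

Gantt: | T1 0-9 | T5 9-16 | T2 16-20 | T3 20-27 | T4 27-37 |
Completion: T1=9  T2=20  T3=27  T4=37  T5=16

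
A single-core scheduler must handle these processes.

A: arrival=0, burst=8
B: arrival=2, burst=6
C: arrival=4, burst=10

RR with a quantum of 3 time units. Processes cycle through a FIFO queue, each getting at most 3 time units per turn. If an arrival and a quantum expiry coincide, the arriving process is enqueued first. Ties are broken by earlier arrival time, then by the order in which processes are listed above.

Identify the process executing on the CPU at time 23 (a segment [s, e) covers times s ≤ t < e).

Timeline: | A 0-3 | B 3-6 | A 6-9 | C 9-12 | B 12-15 | A 15-17 | C 17-24 |
Completion: A=17  B=15  C=24
Turnaround (C−A): A=17  B=13  C=20

C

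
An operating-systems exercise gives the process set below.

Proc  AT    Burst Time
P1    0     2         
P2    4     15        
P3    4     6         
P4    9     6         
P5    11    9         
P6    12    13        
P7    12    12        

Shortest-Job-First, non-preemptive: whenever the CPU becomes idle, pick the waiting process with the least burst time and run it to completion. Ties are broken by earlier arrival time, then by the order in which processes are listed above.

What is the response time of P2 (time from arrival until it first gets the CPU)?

Schedule: | P1 0-2 | idle 2-4 | P3 4-10 | P4 10-16 | P5 16-25 | P7 25-37 | P6 37-50 | P2 50-65 |
Completion: P1=2  P2=65  P3=10  P4=16  P5=25  P6=50  P7=37
Response(P2) = first start − arrival = 50 − 4 = 46

46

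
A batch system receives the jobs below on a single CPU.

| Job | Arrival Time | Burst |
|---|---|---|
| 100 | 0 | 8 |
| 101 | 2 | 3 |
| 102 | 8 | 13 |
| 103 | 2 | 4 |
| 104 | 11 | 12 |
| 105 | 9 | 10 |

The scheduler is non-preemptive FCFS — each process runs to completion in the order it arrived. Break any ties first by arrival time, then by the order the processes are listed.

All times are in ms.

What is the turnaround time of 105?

Schedule: | 100 0-8 | 101 8-11 | 103 11-15 | 102 15-28 | 105 28-38 | 104 38-50 |
Completion: 100=8  101=11  102=28  103=15  104=50  105=38
Turnaround(105) = completion − arrival = 38 − 9 = 29

29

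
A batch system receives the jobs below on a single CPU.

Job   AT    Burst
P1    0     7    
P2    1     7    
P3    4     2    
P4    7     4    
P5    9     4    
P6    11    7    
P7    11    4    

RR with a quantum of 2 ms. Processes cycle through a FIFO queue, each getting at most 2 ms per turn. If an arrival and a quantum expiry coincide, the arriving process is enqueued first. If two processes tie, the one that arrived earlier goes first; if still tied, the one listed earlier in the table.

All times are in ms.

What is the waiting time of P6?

Gantt: | P1 0-2 | P2 2-4 | P1 4-6 | P3 6-8 | P2 8-10 | P1 10-12 | P4 12-14 | P5 14-16 | P2 16-18 | P6 18-20 | P7 20-22 | P1 22-23 | P4 23-25 | P5 25-27 | P2 27-28 | P6 28-30 | P7 30-32 | P6 32-35 |
Completion: P1=23  P2=28  P3=8  P4=25  P5=27  P6=35  P7=32
Turnaround (C−A): P1=23  P2=27  P3=4  P4=18  P5=18  P6=24  P7=21
Waiting(P6) = turnaround − burst = 24 − 7 = 17

17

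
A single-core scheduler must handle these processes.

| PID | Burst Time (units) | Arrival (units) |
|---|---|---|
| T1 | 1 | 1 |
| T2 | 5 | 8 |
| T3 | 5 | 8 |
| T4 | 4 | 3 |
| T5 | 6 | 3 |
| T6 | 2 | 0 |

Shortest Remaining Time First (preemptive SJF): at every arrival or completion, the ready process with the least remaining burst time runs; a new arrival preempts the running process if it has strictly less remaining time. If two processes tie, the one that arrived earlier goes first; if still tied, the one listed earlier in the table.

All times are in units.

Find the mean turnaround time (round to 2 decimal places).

Schedule: | T6 0-2 | T1 2-3 | T4 3-7 | T5 7-13 | T2 13-18 | T3 18-23 |
Completion: T1=3  T2=18  T3=23  T4=7  T5=13  T6=2
Turnaround (C−A): T1=2  T2=10  T3=15  T4=4  T5=10  T6=2
Turnaround times: T1=2, T2=10, T3=15, T4=4, T5=10, T6=2
Average turnaround = (2+10+15+4+10+2) / 6 = 43/6 = 7.17

7.17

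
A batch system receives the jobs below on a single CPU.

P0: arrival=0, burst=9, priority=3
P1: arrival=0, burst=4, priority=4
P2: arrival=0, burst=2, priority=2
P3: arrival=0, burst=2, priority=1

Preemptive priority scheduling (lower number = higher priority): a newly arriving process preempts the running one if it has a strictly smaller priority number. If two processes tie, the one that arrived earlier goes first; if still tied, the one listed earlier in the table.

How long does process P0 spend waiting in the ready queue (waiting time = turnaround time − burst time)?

4

Timeline: | P3 0-2 | P2 2-4 | P0 4-13 | P1 13-17 |
Completion: P0=13  P1=17  P2=4  P3=2
Waiting(P0) = turnaround − burst = 13 − 9 = 4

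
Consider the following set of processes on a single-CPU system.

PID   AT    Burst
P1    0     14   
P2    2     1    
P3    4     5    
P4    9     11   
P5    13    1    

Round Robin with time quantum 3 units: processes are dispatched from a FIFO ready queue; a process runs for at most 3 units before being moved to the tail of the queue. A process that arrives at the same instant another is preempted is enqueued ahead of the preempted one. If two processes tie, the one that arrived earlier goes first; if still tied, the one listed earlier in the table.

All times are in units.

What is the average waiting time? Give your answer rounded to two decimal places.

Timeline: | P1 0-3 | P2 3-4 | P1 4-7 | P3 7-10 | P1 10-13 | P4 13-16 | P3 16-18 | P5 18-19 | P1 19-22 | P4 22-25 | P1 25-27 | P4 27-32 |
Completion: P1=27  P2=4  P3=18  P4=32  P5=19
Turnaround (C−A): P1=27  P2=2  P3=14  P4=23  P5=6
Waiting times: P1=13, P2=1, P3=9, P4=12, P5=5
Average waiting = (13+1+9+12+5) / 5 = 40/5 = 8.00

8.00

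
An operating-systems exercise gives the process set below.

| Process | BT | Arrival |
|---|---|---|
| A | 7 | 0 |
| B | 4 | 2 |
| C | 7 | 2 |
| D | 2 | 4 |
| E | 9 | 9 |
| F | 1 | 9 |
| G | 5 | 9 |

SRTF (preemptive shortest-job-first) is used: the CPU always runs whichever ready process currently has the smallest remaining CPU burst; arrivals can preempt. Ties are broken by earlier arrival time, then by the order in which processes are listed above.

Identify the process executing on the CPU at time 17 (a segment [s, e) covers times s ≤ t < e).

G

Schedule: | A 0-2 | B 2-6 | D 6-8 | A 8-9 | F 9-10 | A 10-14 | G 14-19 | C 19-26 | E 26-35 |
Completion: A=14  B=6  C=26  D=8  E=35  F=10  G=19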